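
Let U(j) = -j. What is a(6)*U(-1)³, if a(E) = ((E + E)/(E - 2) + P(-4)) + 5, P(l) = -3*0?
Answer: 8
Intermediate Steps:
P(l) = 0
a(E) = 5 + 2*E/(-2 + E) (a(E) = ((E + E)/(E - 2) + 0) + 5 = ((2*E)/(-2 + E) + 0) + 5 = (2*E/(-2 + E) + 0) + 5 = 2*E/(-2 + E) + 5 = 5 + 2*E/(-2 + E))
a(6)*U(-1)³ = ((-10 + 7*6)/(-2 + 6))*(-1*(-1))³ = ((-10 + 42)/4)*1³ = ((¼)*32)*1 = 8*1 = 8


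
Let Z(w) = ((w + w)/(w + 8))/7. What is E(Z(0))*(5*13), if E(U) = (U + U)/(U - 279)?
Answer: 0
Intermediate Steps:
Z(w) = 2*w/(7*(8 + w)) (Z(w) = ((2*w)/(8 + w))*(⅐) = (2*w/(8 + w))*(⅐) = 2*w/(7*(8 + w)))
E(U) = 2*U/(-279 + U) (E(U) = (2*U)/(-279 + U) = 2*U/(-279 + U))
E(Z(0))*(5*13) = (2*((2/7)*0/(8 + 0))/(-279 + (2/7)*0/(8 + 0)))*(5*13) = (2*((2/7)*0/8)/(-279 + (2/7)*0/8))*65 = (2*((2/7)*0*(⅛))/(-279 + (2/7)*0*(⅛)))*65 = (2*0/(-279 + 0))*65 = (2*0/(-279))*65 = (2*0*(-1/279))*65 = 0*65 = 0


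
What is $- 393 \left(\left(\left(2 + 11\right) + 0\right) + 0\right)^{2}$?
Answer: $-66417$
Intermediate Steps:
$- 393 \left(\left(\left(2 + 11\right) + 0\right) + 0\right)^{2} = - 393 \left(\left(13 + 0\right) + 0\right)^{2} = - 393 \left(13 + 0\right)^{2} = - 393 \cdot 13^{2} = \left(-393\right) 169 = -66417$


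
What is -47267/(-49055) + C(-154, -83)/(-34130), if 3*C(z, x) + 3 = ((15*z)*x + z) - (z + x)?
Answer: -456957142/502274145 ≈ -0.90978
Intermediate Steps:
C(z, x) = -1 - x/3 + 5*x*z (C(z, x) = -1 + (((15*z)*x + z) - (z + x))/3 = -1 + ((15*x*z + z) - (x + z))/3 = -1 + ((z + 15*x*z) + (-x - z))/3 = -1 + (-x + 15*x*z)/3 = -1 + (-x/3 + 5*x*z) = -1 - x/3 + 5*x*z)
-47267/(-49055) + C(-154, -83)/(-34130) = -47267/(-49055) + (-1 - 1/3*(-83) + 5*(-83)*(-154))/(-34130) = -47267*(-1/49055) + (-1 + 83/3 + 63910)*(-1/34130) = 47267/49055 + (191810/3)*(-1/34130) = 47267/49055 - 19181/10239 = -456957142/502274145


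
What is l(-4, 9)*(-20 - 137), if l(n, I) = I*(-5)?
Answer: 7065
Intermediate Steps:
l(n, I) = -5*I
l(-4, 9)*(-20 - 137) = (-5*9)*(-20 - 137) = -45*(-157) = 7065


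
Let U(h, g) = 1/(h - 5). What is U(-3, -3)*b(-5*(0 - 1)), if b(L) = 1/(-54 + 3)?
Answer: 1/408 ≈ 0.0024510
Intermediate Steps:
U(h, g) = 1/(-5 + h)
b(L) = -1/51 (b(L) = 1/(-51) = -1/51)
U(-3, -3)*b(-5*(0 - 1)) = -1/51/(-5 - 3) = -1/51/(-8) = -⅛*(-1/51) = 1/408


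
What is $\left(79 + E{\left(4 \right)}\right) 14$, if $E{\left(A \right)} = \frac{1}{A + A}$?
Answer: $\frac{4431}{4} \approx 1107.8$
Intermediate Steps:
$E{\left(A \right)} = \frac{1}{2 A}$
$\left(79 + E{\left(4 \right)}\right) 14 = \left(79 + \frac{1}{2 \cdot 4}\right) 14 = \left(79 + \frac{1}{2} \cdot \frac{1}{4}\right) 14 = \left(79 + \frac{1}{8}\right) 14 = \frac{633}{8} \cdot 14 = \frac{4431}{4}$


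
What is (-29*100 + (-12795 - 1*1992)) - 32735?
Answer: -50422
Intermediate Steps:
(-29*100 + (-12795 - 1*1992)) - 32735 = (-2900 + (-12795 - 1992)) - 32735 = (-2900 - 14787) - 32735 = -17687 - 32735 = -50422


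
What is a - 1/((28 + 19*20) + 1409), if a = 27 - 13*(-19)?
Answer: 497857/1817 ≈ 274.00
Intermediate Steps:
a = 274 (a = 27 + 247 = 274)
a - 1/((28 + 19*20) + 1409) = 274 - 1/((28 + 19*20) + 1409) = 274 - 1/((28 + 380) + 1409) = 274 - 1/(408 + 1409) = 274 - 1/1817 = 497857/1817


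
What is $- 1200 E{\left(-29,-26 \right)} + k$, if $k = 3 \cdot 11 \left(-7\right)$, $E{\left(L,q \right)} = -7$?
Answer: $8169$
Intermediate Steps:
$k = -231$ ($k = 33 \left(-7\right) = -231$)
$- 1200 E{\left(-29,-26 \right)} + k = \left(-1200\right) \left(-7\right) - 231 = 8400 - 231 = 8169$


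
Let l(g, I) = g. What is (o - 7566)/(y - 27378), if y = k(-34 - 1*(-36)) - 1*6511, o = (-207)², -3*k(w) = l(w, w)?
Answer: -5571/5351 ≈ -1.0411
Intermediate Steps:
k(w) = -w/3
o = 42849
y = -19535/3 (y = -(-34 - 1*(-36))/3 - 1*6511 = -(-34 + 36)/3 - 6511 = -⅓*2 - 6511 = -⅔ - 6511 = -19535/3 ≈ -6511.7)
(o - 7566)/(y - 27378) = (42849 - 7566)/(-19535/3 - 27378) = 35283/(-101669/3) = 35283*(-3/101669) = -5571/5351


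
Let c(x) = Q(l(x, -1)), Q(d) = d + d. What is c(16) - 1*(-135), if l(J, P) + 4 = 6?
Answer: 139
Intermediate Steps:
l(J, P) = 2 (l(J, P) = -4 + 6 = 2)
Q(d) = 2*d
c(x) = 4 (c(x) = 2*2 = 4)
c(16) - 1*(-135) = 4 - 1*(-135) = 4 + 135 = 139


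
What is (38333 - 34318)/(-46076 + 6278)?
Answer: -365/3618 ≈ -0.10088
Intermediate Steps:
(38333 - 34318)/(-46076 + 6278) = 4015/(-39798) = 4015*(-1/39798) = -365/3618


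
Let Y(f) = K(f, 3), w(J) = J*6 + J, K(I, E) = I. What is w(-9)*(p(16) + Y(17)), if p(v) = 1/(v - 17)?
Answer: -1008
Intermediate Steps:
p(v) = 1/(-17 + v)
w(J) = 7*J (w(J) = 6*J + J = 7*J)
Y(f) = f
w(-9)*(p(16) + Y(17)) = (7*(-9))*(1/(-17 + 16) + 17) = -63*(1/(-1) + 17) = -63*(-1 + 17) = -63*16 = -1008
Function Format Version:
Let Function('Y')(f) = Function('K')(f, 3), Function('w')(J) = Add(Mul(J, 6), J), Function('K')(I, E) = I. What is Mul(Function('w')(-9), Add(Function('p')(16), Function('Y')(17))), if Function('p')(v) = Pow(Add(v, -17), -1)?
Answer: -1008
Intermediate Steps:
Function('p')(v) = Pow(Add(-17, v), -1)
Function('w')(J) = Mul(7, J) (Function('w')(J) = Add(Mul(6, J), J) = Mul(7, J))
Function('Y')(f) = f
Mul(Function('w')(-9), Add(Function('p')(16), Function('Y')(17))) = Mul(Mul(7, -9), Add(Pow(Add(-17, 16), -1), 17)) = Mul(-63, Add(Pow(-1, -1), 17)) = Mul(-63, Add(-1, 17)) = Mul(-63, 16) = -1008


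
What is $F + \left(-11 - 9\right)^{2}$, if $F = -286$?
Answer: $114$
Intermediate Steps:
$F + \left(-11 - 9\right)^{2} = -286 + \left(-11 - 9\right)^{2} = -286 + \left(-20\right)^{2} = -286 + 400 = 114$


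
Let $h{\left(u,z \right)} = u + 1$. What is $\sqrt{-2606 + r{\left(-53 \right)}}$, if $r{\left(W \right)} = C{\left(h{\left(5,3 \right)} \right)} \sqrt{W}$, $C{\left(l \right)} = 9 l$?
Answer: $\sqrt{-2606 + 54 i \sqrt{53}} \approx 3.8396 + 51.193 i$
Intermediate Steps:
$h{\left(u,z \right)} = 1 + u$
$r{\left(W \right)} = 54 \sqrt{W}$ ($r{\left(W \right)} = 9 \left(1 + 5\right) \sqrt{W} = 9 \cdot 6 \sqrt{W} = 54 \sqrt{W}$)
$\sqrt{-2606 + r{\left(-53 \right)}} = \sqrt{-2606 + 54 \sqrt{-53}} = \sqrt{-2606 + 54 i \sqrt{53}}$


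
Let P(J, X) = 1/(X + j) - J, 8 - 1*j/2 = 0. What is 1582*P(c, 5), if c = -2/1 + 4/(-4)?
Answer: 14464/3 ≈ 4821.3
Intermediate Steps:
j = 16 (j = 16 - 2*0 = 16 + 0 = 16)
c = -3 (c = -2*1 + 4*(-¼) = -2 - 1 = -3)
P(J, X) = 1/(16 + X) - J (P(J, X) = 1/(X + 16) - J = 1/(16 + X) - J)
1582*P(c, 5) = 1582*((1 - 16*(-3) - 1*(-3)*5)/(16 + 5)) = 1582*((1 + 48 + 15)/21) = 1582*((1/21)*64) = 1582*(64/21) = 14464/3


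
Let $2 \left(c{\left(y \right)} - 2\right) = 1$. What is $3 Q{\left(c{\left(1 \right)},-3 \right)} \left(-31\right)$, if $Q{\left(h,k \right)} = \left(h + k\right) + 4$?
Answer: $- \frac{651}{2} \approx -325.5$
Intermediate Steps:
$c{\left(y \right)} = \frac{5}{2}$ ($c{\left(y \right)} = 2 + \frac{1}{2} \cdot 1 = 2 + \frac{1}{2} = \frac{5}{2}$)
$Q{\left(h,k \right)} = 4 + h + k$
$3 Q{\left(c{\left(1 \right)},-3 \right)} \left(-31\right) = 3 \left(4 + \frac{5}{2} - 3\right) \left(-31\right) = 3 \cdot \frac{7}{2} \left(-31\right) = \frac{21}{2} \left(-31\right) = - \frac{651}{2}$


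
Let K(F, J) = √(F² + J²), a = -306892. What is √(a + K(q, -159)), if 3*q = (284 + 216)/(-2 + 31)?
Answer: √(-2322865548 + 87*√191601889)/87 ≈ 553.83*I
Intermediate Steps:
q = 500/87 (q = ((284 + 216)/(-2 + 31))/3 = (500/29)/3 = (500*(1/29))/3 = (⅓)*(500/29) = 500/87 ≈ 5.7471)
√(a + K(q, -159)) = √(-306892 + √((500/87)² + (-159)²)) = √(-306892 + √(250000/7569 + 25281)) = √(-306892 + √(191601889/7569)) = √(-306892 + √191601889/87)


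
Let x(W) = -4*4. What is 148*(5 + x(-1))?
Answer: -1628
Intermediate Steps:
x(W) = -16
148*(5 + x(-1)) = 148*(5 - 16) = 148*(-11) = -1628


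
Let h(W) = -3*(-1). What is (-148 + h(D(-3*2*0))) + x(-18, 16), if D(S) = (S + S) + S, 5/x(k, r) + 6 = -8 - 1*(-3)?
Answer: -1600/11 ≈ -145.45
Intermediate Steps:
x(k, r) = -5/11 (x(k, r) = 5/(-6 + (-8 - 1*(-3))) = 5/(-6 + (-8 + 3)) = 5/(-6 - 5) = 5/(-11) = 5*(-1/11) = -5/11)
D(S) = 3*S (D(S) = 2*S + S = 3*S)
h(W) = 3
(-148 + h(D(-3*2*0))) + x(-18, 16) = (-148 + 3) - 5/11 = -145 - 5/11 = -1600/11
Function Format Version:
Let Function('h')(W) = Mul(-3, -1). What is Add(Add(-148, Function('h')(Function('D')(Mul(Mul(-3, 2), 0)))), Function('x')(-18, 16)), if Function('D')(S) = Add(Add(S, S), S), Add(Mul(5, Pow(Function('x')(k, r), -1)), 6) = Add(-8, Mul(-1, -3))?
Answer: Rational(-1600, 11) ≈ -145.45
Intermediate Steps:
Function('x')(k, r) = Rational(-5, 11) (Function('x')(k, r) = Mul(5, Pow(Add(-6, Add(-8, Mul(-1, -3))), -1)) = Mul(5, Pow(Add(-6, Add(-8, 3)), -1)) = Mul(5, Pow(Add(-6, -5), -1)) = Mul(5, Pow(-11, -1)) = Mul(5, Rational(-1, 11)) = Rational(-5, 11))
Function('D')(S) = Mul(3, S) (Function('D')(S) = Add(Mul(2, S), S) = Mul(3, S))
Function('h')(W) = 3
Add(Add(-148, Function('h')(Function('D')(Mul(Mul(-3, 2), 0)))), Function('x')(-18, 16)) = Add(Add(-148, 3), Rational(-5, 11)) = Add(-145, Rational(-5, 11)) = Rational(-1600, 11)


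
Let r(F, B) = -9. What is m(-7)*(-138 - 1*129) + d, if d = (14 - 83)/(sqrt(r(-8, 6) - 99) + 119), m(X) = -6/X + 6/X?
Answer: -8211/14269 + 414*I*sqrt(3)/14269 ≈ -0.57544 + 0.050254*I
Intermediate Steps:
m(X) = 0
d = -69/(119 + 6*I*sqrt(3)) (d = (14 - 83)/(sqrt(-9 - 99) + 119) = -69/(sqrt(-108) + 119) = -69/(6*I*sqrt(3) + 119) = -69/(119 + 6*I*sqrt(3)) ≈ -0.57544 + 0.050254*I)
m(-7)*(-138 - 1*129) + d = 0*(-138 - 1*129) + (-8211/14269 + 414*I*sqrt(3)/14269) = 0*(-138 - 129) + (-8211/14269 + 414*I*sqrt(3)/14269) = 0*(-267) + (-8211/14269 + 414*I*sqrt(3)/14269) = 0 + (-8211/14269 + 414*I*sqrt(3)/14269) = -8211/14269 + 414*I*sqrt(3)/14269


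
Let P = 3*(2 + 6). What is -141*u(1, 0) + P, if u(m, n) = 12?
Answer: -1668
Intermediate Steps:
P = 24 (P = 3*8 = 24)
-141*u(1, 0) + P = -141*12 + 24 = -1692 + 24 = -1668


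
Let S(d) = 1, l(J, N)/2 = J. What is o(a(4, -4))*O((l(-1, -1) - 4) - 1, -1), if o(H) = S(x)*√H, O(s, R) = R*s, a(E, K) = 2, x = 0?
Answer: 7*√2 ≈ 9.8995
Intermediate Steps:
l(J, N) = 2*J
o(H) = √H (o(H) = 1*√H = √H)
o(a(4, -4))*O((l(-1, -1) - 4) - 1, -1) = √2*(-((2*(-1) - 4) - 1)) = √2*(-((-2 - 4) - 1)) = √2*(-(-6 - 1)) = √2*(-1*(-7)) = √2*7 = 7*√2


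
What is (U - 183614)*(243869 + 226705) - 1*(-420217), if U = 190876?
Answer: 3417728605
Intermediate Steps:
(U - 183614)*(243869 + 226705) - 1*(-420217) = (190876 - 183614)*(243869 + 226705) - 1*(-420217) = 7262*470574 + 420217 = 3417308388 + 420217 = 3417728605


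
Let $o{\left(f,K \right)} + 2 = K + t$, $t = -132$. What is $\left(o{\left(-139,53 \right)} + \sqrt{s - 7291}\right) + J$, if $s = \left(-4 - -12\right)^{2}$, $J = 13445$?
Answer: $13364 + 3 i \sqrt{803} \approx 13364.0 + 85.012 i$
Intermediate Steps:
$o{\left(f,K \right)} = -134 + K$ ($o{\left(f,K \right)} = -2 + \left(K - 132\right) = -2 + \left(-132 + K\right) = -134 + K$)
$s = 64$ ($s = \left(-4 + 12\right)^{2} = 8^{2} = 64$)
$\left(o{\left(-139,53 \right)} + \sqrt{s - 7291}\right) + J = \left(\left(-134 + 53\right) + \sqrt{64 - 7291}\right) + 13445 = \left(-81 + \sqrt{64 - 7291}\right) + 13445 = \left(-81 + \sqrt{-7227}\right) + 13445 = \left(-81 + 3 i \sqrt{803}\right) + 13445 = 13364 + 3 i \sqrt{803}$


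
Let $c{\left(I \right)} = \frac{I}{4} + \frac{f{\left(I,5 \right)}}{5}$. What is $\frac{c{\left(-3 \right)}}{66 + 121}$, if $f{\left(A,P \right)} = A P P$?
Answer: $- \frac{63}{748} \approx -0.084225$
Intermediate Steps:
$f{\left(A,P \right)} = A P^{2}$
$c{\left(I \right)} = \frac{21 I}{4}$ ($c{\left(I \right)} = \frac{I}{4} + \frac{I 5^{2}}{5} = I \frac{1}{4} + I 25 \cdot \frac{1}{5} = \frac{I}{4} + 25 I \frac{1}{5} = \frac{I}{4} + 5 I = \frac{21 I}{4}$)
$\frac{c{\left(-3 \right)}}{66 + 121} = \frac{\frac{21}{4} \left(-3\right)}{66 + 121} = \frac{1}{187} \left(- \frac{63}{4}\right) = - \frac{63}{748}$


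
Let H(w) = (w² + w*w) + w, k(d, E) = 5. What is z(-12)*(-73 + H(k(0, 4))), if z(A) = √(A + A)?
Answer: -36*I*√6 ≈ -88.182*I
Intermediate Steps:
z(A) = √2*√A (z(A) = √(2*A) = √2*√A)
H(w) = w + 2*w² (H(w) = (w² + w²) + w = 2*w² + w = w + 2*w²)
z(-12)*(-73 + H(k(0, 4))) = (√2*√(-12))*(-73 + 5*(1 + 2*5)) = (√2*(2*I*√3))*(-73 + 5*(1 + 10)) = (2*I*√6)*(-73 + 5*11) = (2*I*√6)*(-73 + 55) = (2*I*√6)*(-18) = -36*I*√6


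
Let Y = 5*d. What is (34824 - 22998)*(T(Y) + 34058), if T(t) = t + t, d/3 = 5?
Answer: 404543808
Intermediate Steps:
d = 15 (d = 3*5 = 15)
Y = 75 (Y = 5*15 = 75)
T(t) = 2*t
(34824 - 22998)*(T(Y) + 34058) = (34824 - 22998)*(2*75 + 34058) = 11826*(150 + 34058) = 11826*34208 = 404543808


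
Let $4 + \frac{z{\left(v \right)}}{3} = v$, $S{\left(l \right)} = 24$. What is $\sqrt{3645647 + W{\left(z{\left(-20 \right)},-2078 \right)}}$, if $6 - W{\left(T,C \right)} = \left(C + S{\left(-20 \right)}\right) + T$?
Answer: $\sqrt{3647779} \approx 1909.9$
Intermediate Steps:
$z{\left(v \right)} = -12 + 3 v$
$W{\left(T,C \right)} = -18 - C - T$ ($W{\left(T,C \right)} = 6 - \left(\left(C + 24\right) + T\right) = 6 - \left(\left(24 + C\right) + T\right) = 6 - \left(24 + C + T\right) = -18 - C - T$)
$\sqrt{3645647 + W{\left(z{\left(-20 \right)},-2078 \right)}} = \sqrt{3645647 - \left(-2072 - 60\right)} = \sqrt{3645647 - -2132} = \sqrt{3645647 + \left(-18 + 2078 + 72\right)} = \sqrt{3645647 + 2132} = \sqrt{3647779}$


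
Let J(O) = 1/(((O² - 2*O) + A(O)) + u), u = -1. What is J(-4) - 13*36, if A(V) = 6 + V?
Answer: -11699/25 ≈ -467.96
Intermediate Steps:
J(O) = 1/(5 + O² - O) (J(O) = 1/(((O² - 2*O) + (6 + O)) - 1) = 1/((6 + O² - O) - 1) = 1/(5 + O² - O))
J(-4) - 13*36 = 1/(5 + (-4)² - 1*(-4)) - 13*36 = 1/(5 + 16 + 4) - 468 = 1/25 - 468 = -11699/25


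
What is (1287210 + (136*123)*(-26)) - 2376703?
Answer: -1524421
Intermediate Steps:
(1287210 + (136*123)*(-26)) - 2376703 = (1287210 + 16728*(-26)) - 2376703 = (1287210 - 434928) - 2376703 = 852282 - 2376703 = -1524421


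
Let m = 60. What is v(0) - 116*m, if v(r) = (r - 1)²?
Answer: -6959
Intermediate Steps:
v(r) = (-1 + r)²
v(0) - 116*m = (-1 + 0)² - 116*60 = (-1)² - 6960 = 1 - 6960 = -6959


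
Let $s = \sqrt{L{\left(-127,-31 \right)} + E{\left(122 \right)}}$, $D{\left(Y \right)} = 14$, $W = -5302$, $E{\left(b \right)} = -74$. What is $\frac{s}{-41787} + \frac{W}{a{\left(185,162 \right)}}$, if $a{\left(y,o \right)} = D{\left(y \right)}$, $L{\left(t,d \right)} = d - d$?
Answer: $- \frac{2651}{7} - \frac{i \sqrt{74}}{41787} \approx -378.71 - 0.00020586 i$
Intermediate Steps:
$L{\left(t,d \right)} = 0$
$a{\left(y,o \right)} = 14$
$s = i \sqrt{74}$ ($s = \sqrt{0 - 74} = \sqrt{-74} = i \sqrt{74} \approx 8.6023 i$)
$\frac{s}{-41787} + \frac{W}{a{\left(185,162 \right)}} = \frac{i \sqrt{74}}{-41787} - \frac{5302}{14} = i \sqrt{74} \left(- \frac{1}{41787}\right) - \frac{2651}{7} = - \frac{i \sqrt{74}}{41787} - \frac{2651}{7} = - \frac{2651}{7} - \frac{i \sqrt{74}}{41787}$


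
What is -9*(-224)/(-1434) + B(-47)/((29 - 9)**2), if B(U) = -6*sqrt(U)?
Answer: -336/239 - 3*I*sqrt(47)/200 ≈ -1.4059 - 0.10283*I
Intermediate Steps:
-9*(-224)/(-1434) + B(-47)/((29 - 9)**2) = -9*(-224)/(-1434) + (-6*I*sqrt(47))/((29 - 9)**2) = 2016*(-1/1434) + (-6*I*sqrt(47))/(20**2) = -336/239 - 6*I*sqrt(47)/400 = -336/239 - 6*I*sqrt(47)*(1/400) = -336/239 - 3*I*sqrt(47)/200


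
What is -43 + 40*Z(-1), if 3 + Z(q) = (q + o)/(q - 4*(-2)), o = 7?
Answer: -901/7 ≈ -128.71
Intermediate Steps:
Z(q) = -3 + (7 + q)/(8 + q) (Z(q) = -3 + (q + 7)/(q - 4*(-2)) = -3 + (7 + q)/(q + 8) = -3 + (7 + q)/(8 + q))
-43 + 40*Z(-1) = -43 + 40*((-17 - 2*(-1))/(8 - 1)) = -43 + 40*((-17 + 2)/7) = -43 + 40*((⅐)*(-15)) = -43 + 40*(-15/7) = -43 - 600/7 = -901/7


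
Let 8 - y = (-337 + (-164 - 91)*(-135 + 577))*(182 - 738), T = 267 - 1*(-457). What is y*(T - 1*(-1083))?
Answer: -113577402068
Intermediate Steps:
T = 724 (T = 267 + 457 = 724)
y = -62854124 (y = 8 - (-337 + (-164 - 91)*(-135 + 577))*(182 - 738) = 8 - (-337 - 255*442)*(-556) = 8 - (-337 - 112710)*(-556) = 8 - (-113047)*(-556) = 8 - 1*62854132 = 8 - 62854132 = -62854124)
y*(T - 1*(-1083)) = -62854124*(724 - 1*(-1083)) = -62854124*(724 + 1083) = -62854124*1807 = -113577402068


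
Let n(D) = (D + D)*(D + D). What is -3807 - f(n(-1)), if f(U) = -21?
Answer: -3786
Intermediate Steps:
n(D) = 4*D² (n(D) = (2*D)*(2*D) = 4*D²)
-3807 - f(n(-1)) = -3807 - 1*(-21) = -3807 + 21 = -3786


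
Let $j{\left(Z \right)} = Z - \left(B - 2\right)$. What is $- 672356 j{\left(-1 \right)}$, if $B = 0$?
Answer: $-672356$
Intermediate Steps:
$j{\left(Z \right)} = 2 + Z$ ($j{\left(Z \right)} = Z - \left(0 - 2\right) = Z - -2 = Z + 2 = 2 + Z$)
$- 672356 j{\left(-1 \right)} = - 672356 \left(2 - 1\right) = \left(-672356\right) 1 = -672356$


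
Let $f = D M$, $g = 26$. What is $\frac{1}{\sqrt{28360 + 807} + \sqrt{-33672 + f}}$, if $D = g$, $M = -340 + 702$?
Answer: $\frac{1}{\sqrt{29167} + 2 i \sqrt{6065}} \approx 0.0031966 - 0.0029153 i$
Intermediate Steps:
$M = 362$
$D = 26$
$f = 9412$ ($f = 26 \cdot 362 = 9412$)
$\frac{1}{\sqrt{28360 + 807} + \sqrt{-33672 + f}} = \frac{1}{\sqrt{28360 + 807} + \sqrt{-33672 + 9412}} = \frac{1}{\sqrt{29167} + \sqrt{-24260}} = \frac{1}{\sqrt{29167} + 2 i \sqrt{6065}}$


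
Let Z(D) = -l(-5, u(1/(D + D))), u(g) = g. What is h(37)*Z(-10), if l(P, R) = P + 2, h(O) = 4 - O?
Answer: -99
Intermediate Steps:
l(P, R) = 2 + P
Z(D) = 3 (Z(D) = -(2 - 5) = -1*(-3) = 3)
h(37)*Z(-10) = (4 - 1*37)*3 = (4 - 37)*3 = -33*3 = -99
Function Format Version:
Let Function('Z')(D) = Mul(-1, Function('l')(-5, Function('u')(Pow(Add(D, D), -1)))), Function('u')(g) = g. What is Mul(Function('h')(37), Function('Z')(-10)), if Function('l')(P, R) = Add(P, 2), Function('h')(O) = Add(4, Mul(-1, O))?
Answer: -99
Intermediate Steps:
Function('l')(P, R) = Add(2, P)
Function('Z')(D) = 3 (Function('Z')(D) = Mul(-1, Add(2, -5)) = Mul(-1, -3) = 3)
Mul(Function('h')(37), Function('Z')(-10)) = Mul(Add(4, Mul(-1, 37)), 3) = Mul(Add(4, -37), 3) = Mul(-33, 3) = -99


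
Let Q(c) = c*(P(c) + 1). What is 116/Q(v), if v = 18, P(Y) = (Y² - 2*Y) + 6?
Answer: 58/2655 ≈ 0.021846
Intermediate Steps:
P(Y) = 6 + Y² - 2*Y
Q(c) = c*(7 + c² - 2*c) (Q(c) = c*((6 + c² - 2*c) + 1) = c*(7 + c² - 2*c))
116/Q(v) = 116/((18*(7 + 18² - 2*18))) = 116/((18*(7 + 324 - 36))) = 116/((18*295)) = 116/5310 = 116*(1/5310) = 58/2655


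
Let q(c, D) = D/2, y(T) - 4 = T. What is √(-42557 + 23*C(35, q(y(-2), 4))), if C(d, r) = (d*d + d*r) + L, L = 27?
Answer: I*√12151 ≈ 110.23*I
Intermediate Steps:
y(T) = 4 + T
q(c, D) = D/2 (q(c, D) = D*(½) = D/2)
C(d, r) = 27 + d² + d*r (C(d, r) = (d*d + d*r) + 27 = (d² + d*r) + 27 = 27 + d² + d*r)
√(-42557 + 23*C(35, q(y(-2), 4))) = √(-42557 + 23*(27 + 35² + 35*((½)*4))) = √(-42557 + 23*(27 + 1225 + 35*2)) = √(-42557 + 23*(27 + 1225 + 70)) = √(-42557 + 23*1322) = √(-42557 + 30406) = √(-12151) = I*√12151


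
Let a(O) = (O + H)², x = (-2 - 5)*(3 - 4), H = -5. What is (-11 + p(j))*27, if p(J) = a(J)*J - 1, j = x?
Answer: 432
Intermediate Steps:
x = 7 (x = -7*(-1) = 7)
a(O) = (-5 + O)² (a(O) = (O - 5)² = (-5 + O)²)
j = 7
p(J) = -1 + J*(-5 + J)² (p(J) = (-5 + J)²*J - 1 = J*(-5 + J)² - 1 = -1 + J*(-5 + J)²)
(-11 + p(j))*27 = (-11 + (-1 + 7*(-5 + 7)²))*27 = (-11 + (-1 + 7*2²))*27 = (-11 + (-1 + 7*4))*27 = (-11 + (-1 + 28))*27 = (-11 + 27)*27 = 16*27 = 432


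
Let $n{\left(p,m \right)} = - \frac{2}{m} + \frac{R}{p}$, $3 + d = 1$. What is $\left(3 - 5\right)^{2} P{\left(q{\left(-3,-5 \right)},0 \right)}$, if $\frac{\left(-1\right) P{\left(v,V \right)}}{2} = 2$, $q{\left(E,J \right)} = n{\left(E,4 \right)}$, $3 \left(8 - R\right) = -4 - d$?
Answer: $-16$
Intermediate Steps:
$d = -2$ ($d = -3 + 1 = -2$)
$R = \frac{26}{3}$ ($R = 8 - \frac{-4 - -2}{3} = 8 - \frac{-4 + 2}{3} = 8 - - \frac{2}{3} = 8 + \frac{2}{3} = \frac{26}{3} \approx 8.6667$)
$n{\left(p,m \right)} = - \frac{2}{m} + \frac{26}{3 p}$
$q{\left(E,J \right)} = - \frac{1}{2} + \frac{26}{3 E}$ ($q{\left(E,J \right)} = - \frac{2}{4} + \frac{26}{3 E} = \left(-2\right) \frac{1}{4} + \frac{26}{3 E} = - \frac{1}{2} + \frac{26}{3 E}$)
$P{\left(v,V \right)} = -4$ ($P{\left(v,V \right)} = \left(-2\right) 2 = -4$)
$\left(3 - 5\right)^{2} P{\left(q{\left(-3,-5 \right)},0 \right)} = \left(3 - 5\right)^{2} \left(-4\right) = \left(-2\right)^{2} \left(-4\right) = 4 \left(-4\right) = -16$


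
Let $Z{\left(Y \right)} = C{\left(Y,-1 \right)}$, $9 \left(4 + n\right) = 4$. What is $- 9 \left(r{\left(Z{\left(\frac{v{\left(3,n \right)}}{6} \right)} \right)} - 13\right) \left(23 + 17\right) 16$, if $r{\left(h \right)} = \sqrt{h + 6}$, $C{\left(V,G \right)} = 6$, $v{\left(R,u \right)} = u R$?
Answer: $74880 - 11520 \sqrt{3} \approx 54927.0$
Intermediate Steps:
$n = - \frac{32}{9}$ ($n = -4 + \frac{1}{9} \cdot 4 = -4 + \frac{4}{9} = - \frac{32}{9} \approx -3.5556$)
$v{\left(R,u \right)} = R u$
$Z{\left(Y \right)} = 6$
$r{\left(h \right)} = \sqrt{6 + h}$
$- 9 \left(r{\left(Z{\left(\frac{v{\left(3,n \right)}}{6} \right)} \right)} - 13\right) \left(23 + 17\right) 16 = - 9 \left(\sqrt{6 + 6} - 13\right) \left(23 + 17\right) 16 = - 9 \left(\sqrt{12} - 13\right) 40 \cdot 16 = - 9 \left(2 \sqrt{3} - 13\right) 40 \cdot 16 = - 9 \left(-13 + 2 \sqrt{3}\right) 40 \cdot 16 = - 9 \left(-520 + 80 \sqrt{3}\right) 16 = \left(4680 - 720 \sqrt{3}\right) 16 = 74880 - 11520 \sqrt{3}$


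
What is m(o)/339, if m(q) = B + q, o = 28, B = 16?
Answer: 44/339 ≈ 0.12979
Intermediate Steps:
m(q) = 16 + q
m(o)/339 = (16 + 28)/339 = 44*(1/339) = 44/339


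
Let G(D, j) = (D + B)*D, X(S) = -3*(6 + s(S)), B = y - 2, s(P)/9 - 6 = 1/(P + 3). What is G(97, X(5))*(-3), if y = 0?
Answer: -27645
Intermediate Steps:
s(P) = 54 + 9/(3 + P) (s(P) = 54 + 9/(P + 3) = 54 + 9/(3 + P))
B = -2 (B = 0 - 2 = -2)
X(S) = -18 - 27*(19 + 6*S)/(3 + S) (X(S) = -3*(6 + 9*(19 + 6*S)/(3 + S)) = -18 - 27*(19 + 6*S)/(3 + S))
G(D, j) = D*(-2 + D) (G(D, j) = (D - 2)*D = (-2 + D)*D = D*(-2 + D))
G(97, X(5))*(-3) = (97*(-2 + 97))*(-3) = (97*95)*(-3) = 9215*(-3) = -27645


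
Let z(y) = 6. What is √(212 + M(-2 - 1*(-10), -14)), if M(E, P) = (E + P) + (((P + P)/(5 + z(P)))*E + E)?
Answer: √23430/11 ≈ 13.915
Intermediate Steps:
M(E, P) = P + 2*E + 2*E*P/11 (M(E, P) = (E + P) + (((P + P)/(5 + 6))*E + E) = (E + P) + (((2*P)/11)*E + E) = (E + P) + (((2*P)*(1/11))*E + E) = (E + P) + ((2*P/11)*E + E) = (E + P) + (2*E*P/11 + E) = (E + P) + (E + 2*E*P/11) = P + 2*E + 2*E*P/11)
√(212 + M(-2 - 1*(-10), -14)) = √(212 + (-14 + 2*(-2 - 1*(-10)) + (2/11)*(-2 - 1*(-10))*(-14))) = √(212 + (-14 + 2*(-2 + 10) + (2/11)*(-2 + 10)*(-14))) = √(212 + (-14 + 2*8 + (2/11)*8*(-14))) = √(212 + (-14 + 16 - 224/11)) = √(212 - 202/11) = √(2130/11) = √23430/11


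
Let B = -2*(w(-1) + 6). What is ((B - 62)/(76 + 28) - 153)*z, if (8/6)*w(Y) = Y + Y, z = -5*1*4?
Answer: 79915/26 ≈ 3073.7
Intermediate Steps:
z = -20 (z = -5*4 = -20)
w(Y) = 3*Y/2 (w(Y) = 3*(Y + Y)/4 = 3*(2*Y)/4 = 3*Y/2)
B = -9 (B = -2*((3/2)*(-1) + 6) = -2*(-3/2 + 6) = -2*9/2 = -9)
((B - 62)/(76 + 28) - 153)*z = ((-9 - 62)/(76 + 28) - 153)*(-20) = (-71/104 - 153)*(-20) = -15983/104*(-20) = 79915/26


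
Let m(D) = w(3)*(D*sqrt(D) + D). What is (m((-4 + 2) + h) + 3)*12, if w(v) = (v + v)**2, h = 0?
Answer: -828 - 864*I*sqrt(2) ≈ -828.0 - 1221.9*I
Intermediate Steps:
w(v) = 4*v**2 (w(v) = (2*v)**2 = 4*v**2)
m(D) = 36*D + 36*D**(3/2) (m(D) = (4*3**2)*(D*sqrt(D) + D) = (4*9)*(D**(3/2) + D) = 36*(D + D**(3/2)) = 36*D + 36*D**(3/2))
(m((-4 + 2) + h) + 3)*12 = ((36*((-4 + 2) + 0) + 36*((-4 + 2) + 0)**(3/2)) + 3)*12 = ((36*(-2 + 0) + 36*(-2 + 0)**(3/2)) + 3)*12 = ((36*(-2) + 36*(-2)**(3/2)) + 3)*12 = ((-72 + 36*(-2*I*sqrt(2))) + 3)*12 = ((-72 - 72*I*sqrt(2)) + 3)*12 = (-69 - 72*I*sqrt(2))*12 = -828 - 864*I*sqrt(2)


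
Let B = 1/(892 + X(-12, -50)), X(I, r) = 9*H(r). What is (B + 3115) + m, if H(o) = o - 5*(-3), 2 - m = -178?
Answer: 1901216/577 ≈ 3295.0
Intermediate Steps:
m = 180 (m = 2 - 1*(-178) = 2 + 178 = 180)
H(o) = 15 + o (H(o) = o + 15 = 15 + o)
X(I, r) = 135 + 9*r (X(I, r) = 9*(15 + r) = 135 + 9*r)
B = 1/577 (B = 1/(892 + (135 + 9*(-50))) = 1/(892 + (135 - 450)) = 1/(892 - 315) = 1/577 ≈ 0.0017331)
(B + 3115) + m = (1/577 + 3115) + 180 = 1797356/577 + 180 = 1901216/577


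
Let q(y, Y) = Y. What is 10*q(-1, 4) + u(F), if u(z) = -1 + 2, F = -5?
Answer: 41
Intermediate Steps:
u(z) = 1
10*q(-1, 4) + u(F) = 10*4 + 1 = 40 + 1 = 41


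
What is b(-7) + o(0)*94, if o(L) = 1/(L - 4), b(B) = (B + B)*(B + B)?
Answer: 345/2 ≈ 172.50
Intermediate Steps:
b(B) = 4*B**2 (b(B) = (2*B)*(2*B) = 4*B**2)
o(L) = 1/(-4 + L)
b(-7) + o(0)*94 = 4*(-7)**2 + 94/(-4 + 0) = 4*49 + 94/(-4) = 196 - 1/4*94 = 196 - 47/2 = 345/2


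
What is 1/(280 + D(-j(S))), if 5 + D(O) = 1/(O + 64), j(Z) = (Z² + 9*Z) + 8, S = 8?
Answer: 80/21999 ≈ 0.0036365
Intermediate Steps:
j(Z) = 8 + Z² + 9*Z
D(O) = -5 + 1/(64 + O) (D(O) = -5 + 1/(O + 64) = -5 + 1/(64 + O))
1/(280 + D(-j(S))) = 1/(280 + (-319 - (-5)*(8 + 8² + 9*8))/(64 - (8 + 8² + 9*8))) = 1/(280 + (-319 - (-5)*(8 + 64 + 72))/(64 - (8 + 64 + 72))) = 1/(280 + (-319 - (-5)*144)/(64 - 1*144)) = 1/(280 + (-319 - 5*(-144))/(64 - 144)) = 1/(280 + (-319 + 720)/(-80)) = 1/(280 - 1/80*401) = 1/(280 - 401/80) = 1/(21999/80) = 80/21999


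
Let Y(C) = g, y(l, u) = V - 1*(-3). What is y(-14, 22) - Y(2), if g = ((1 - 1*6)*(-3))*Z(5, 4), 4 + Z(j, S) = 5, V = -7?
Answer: -19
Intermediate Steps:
Z(j, S) = 1 (Z(j, S) = -4 + 5 = 1)
y(l, u) = -4 (y(l, u) = -7 - 1*(-3) = -7 + 3 = -4)
g = 15 (g = ((1 - 1*6)*(-3))*1 = ((1 - 6)*(-3))*1 = -5*(-3)*1 = 15*1 = 15)
Y(C) = 15
y(-14, 22) - Y(2) = -4 - 1*15 = -4 - 15 = -19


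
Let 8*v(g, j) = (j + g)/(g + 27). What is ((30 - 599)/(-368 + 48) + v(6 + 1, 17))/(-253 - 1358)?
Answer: -10153/8763840 ≈ -0.0011585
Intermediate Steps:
v(g, j) = (g + j)/(8*(27 + g)) (v(g, j) = ((j + g)/(g + 27))/8 = ((g + j)/(27 + g))/8 = (g + j)/(8*(27 + g)))
((30 - 599)/(-368 + 48) + v(6 + 1, 17))/(-253 - 1358) = ((30 - 599)/(-368 + 48) + ((6 + 1) + 17)/(8*(27 + (6 + 1))))/(-253 - 1358) = (-569/(-320) + (7 + 17)/(8*(27 + 7)))/(-1611) = (-569*(-1/320) + (1/8)*24/34)*(-1/1611) = (569/320 + (1/8)*(1/34)*24)*(-1/1611) = (569/320 + 3/34)*(-1/1611) = (10153/5440)*(-1/1611) = -10153/8763840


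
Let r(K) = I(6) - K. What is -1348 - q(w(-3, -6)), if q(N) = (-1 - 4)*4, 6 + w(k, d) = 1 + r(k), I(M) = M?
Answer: -1328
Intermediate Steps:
r(K) = 6 - K
w(k, d) = 1 - k (w(k, d) = -6 + (1 + (6 - k)) = -6 + (7 - k) = 1 - k)
q(N) = -20 (q(N) = -5*4 = -20)
-1348 - q(w(-3, -6)) = -1348 - 1*(-20) = -1348 + 20 = -1328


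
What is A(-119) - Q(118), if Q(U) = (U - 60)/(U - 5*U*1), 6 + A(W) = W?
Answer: -29471/236 ≈ -124.88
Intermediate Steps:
A(W) = -6 + W
Q(U) = -(-60 + U)/(4*U) (Q(U) = (-60 + U)/(U - 5*U) = (-60 + U)/((-4*U)) = (-60 + U)*(-1/(4*U)) = -(-60 + U)/(4*U))
A(-119) - Q(118) = (-6 - 119) - (60 - 1*118)/(4*118) = -125 - (60 - 118)/(4*118) = -125 - (-58)/(4*118) = -125 - 1*(-29/236) = -125 + 29/236 = -29471/236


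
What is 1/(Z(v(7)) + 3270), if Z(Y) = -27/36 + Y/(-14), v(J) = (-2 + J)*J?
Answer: 4/13067 ≈ 0.00030611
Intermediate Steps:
v(J) = J*(-2 + J)
Z(Y) = -¾ - Y/14 (Z(Y) = -27*1/36 + Y*(-1/14) = -¾ - Y/14)
1/(Z(v(7)) + 3270) = 1/((-¾ - (-2 + 7)/2) + 3270) = 1/((-¾ - 5/2) + 3270) = 1/(-13/4 + 3270) = 1/(13067/4) = 4/13067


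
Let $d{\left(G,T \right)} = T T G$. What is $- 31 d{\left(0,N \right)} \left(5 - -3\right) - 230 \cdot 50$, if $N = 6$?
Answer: $-11500$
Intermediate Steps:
$d{\left(G,T \right)} = G T^{2}$ ($d{\left(G,T \right)} = T^{2} G = G T^{2}$)
$- 31 d{\left(0,N \right)} \left(5 - -3\right) - 230 \cdot 50 = - 31 \cdot 0 \cdot 6^{2} \left(5 - -3\right) - 230 \cdot 50 = - 31 \cdot 0 \cdot 36 \left(5 + 3\right) - 11500 = \left(-31\right) 0 \cdot 8 - 11500 = 0 \cdot 8 - 11500 = 0 - 11500 = -11500$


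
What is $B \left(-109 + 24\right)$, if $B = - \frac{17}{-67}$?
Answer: $- \frac{1445}{67} \approx -21.567$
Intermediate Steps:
$B = \frac{17}{67}$ ($B = \left(-17\right) \left(- \frac{1}{67}\right) = \frac{17}{67} \approx 0.25373$)
$B \left(-109 + 24\right) = \frac{17 \left(-109 + 24\right)}{67} = \frac{17}{67} \left(-85\right) = - \frac{1445}{67}$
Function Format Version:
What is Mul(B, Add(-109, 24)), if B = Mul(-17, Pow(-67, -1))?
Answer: Rational(-1445, 67) ≈ -21.567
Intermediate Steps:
B = Rational(17, 67) (B = Mul(-17, Rational(-1, 67)) = Rational(17, 67) ≈ 0.25373)
Mul(B, Add(-109, 24)) = Mul(Rational(17, 67), Add(-109, 24)) = Mul(Rational(17, 67), -85) = Rational(-1445, 67)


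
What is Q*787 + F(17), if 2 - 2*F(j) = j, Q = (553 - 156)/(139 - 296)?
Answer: -627233/314 ≈ -1997.6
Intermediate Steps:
Q = -397/157 (Q = 397/(-157) = 397*(-1/157) = -397/157 ≈ -2.5287)
F(j) = 1 - j/2
Q*787 + F(17) = -397/157*787 + (1 - 1/2*17) = -312439/157 + (1 - 17/2) = -312439/157 - 15/2 = -627233/314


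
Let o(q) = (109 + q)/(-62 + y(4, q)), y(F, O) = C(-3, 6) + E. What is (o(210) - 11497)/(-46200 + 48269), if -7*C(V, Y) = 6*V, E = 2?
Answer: -4624027/831738 ≈ -5.5595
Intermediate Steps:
C(V, Y) = -6*V/7
y(F, O) = 32/7 (y(F, O) = -6/7*(-3) + 2 = 18/7 + 2 = 32/7)
o(q) = -763/402 - 7*q/402 (o(q) = (109 + q)/(-62 + 32/7) = (109 + q)/(-402/7) = (109 + q)*(-7/402) = -763/402 - 7*q/402)
(o(210) - 11497)/(-46200 + 48269) = ((-763/402 - 7/402*210) - 11497)/(-46200 + 48269) = ((-763/402 - 245/67) - 11497)/2069 = (-2233/402 - 11497)*(1/2069) = -4624027/402*1/2069 = -4624027/831738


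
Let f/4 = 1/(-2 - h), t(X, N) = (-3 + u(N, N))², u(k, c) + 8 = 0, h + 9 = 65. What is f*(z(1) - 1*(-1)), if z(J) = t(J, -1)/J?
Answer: -244/29 ≈ -8.4138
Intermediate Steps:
h = 56 (h = -9 + 65 = 56)
u(k, c) = -8 (u(k, c) = -8 + 0 = -8)
t(X, N) = 121 (t(X, N) = (-3 - 8)² = (-11)² = 121)
z(J) = 121/J
f = -2/29 (f = 4/(-2 - 1*56) = 4/(-2 - 56) = 4/(-58) = 4*(-1/58) = -2/29 ≈ -0.068966)
f*(z(1) - 1*(-1)) = -2*(121/1 - 1*(-1))/29 = -2*(121*1 + 1)/29 = -2*(121 + 1)/29 = -2/29*122 = -244/29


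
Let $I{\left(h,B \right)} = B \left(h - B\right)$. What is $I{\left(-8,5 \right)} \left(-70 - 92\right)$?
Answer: $10530$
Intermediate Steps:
$I{\left(-8,5 \right)} \left(-70 - 92\right) = 5 \left(-8 - 5\right) \left(-70 - 92\right) = 5 \left(-8 - 5\right) \left(-162\right) = 5 \left(-13\right) \left(-162\right) = \left(-65\right) \left(-162\right) = 10530$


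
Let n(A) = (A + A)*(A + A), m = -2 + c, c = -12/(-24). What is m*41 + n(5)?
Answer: 77/2 ≈ 38.500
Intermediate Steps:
c = ½ (c = -12*(-1/24) = ½ ≈ 0.50000)
m = -3/2 (m = -2 + ½ = -3/2 ≈ -1.5000)
n(A) = 4*A² (n(A) = (2*A)*(2*A) = 4*A²)
m*41 + n(5) = -3/2*41 + 4*5² = -123/2 + 4*25 = -123/2 + 100 = 77/2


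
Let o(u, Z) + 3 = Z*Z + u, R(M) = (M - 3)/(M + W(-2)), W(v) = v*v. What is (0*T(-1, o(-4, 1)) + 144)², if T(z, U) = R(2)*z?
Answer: 20736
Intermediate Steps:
W(v) = v²
R(M) = (-3 + M)/(4 + M) (R(M) = (M - 3)/(M + (-2)²) = (-3 + M)/(M + 4) = (-3 + M)/(4 + M))
o(u, Z) = -3 + u + Z² (o(u, Z) = -3 + (Z*Z + u) = -3 + (Z² + u) = -3 + (u + Z²) = -3 + u + Z²)
T(z, U) = -z/6 (T(z, U) = ((-3 + 2)/(4 + 2))*z = (-1/6)*z = ((⅙)*(-1))*z = -z/6)
(0*T(-1, o(-4, 1)) + 144)² = (0*(-⅙*(-1)) + 144)² = (0*(⅙) + 144)² = (0 + 144)² = 144² = 20736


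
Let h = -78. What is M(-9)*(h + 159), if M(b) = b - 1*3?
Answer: -972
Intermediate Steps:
M(b) = -3 + b (M(b) = b - 3 = -3 + b)
M(-9)*(h + 159) = (-3 - 9)*(-78 + 159) = -12*81 = -972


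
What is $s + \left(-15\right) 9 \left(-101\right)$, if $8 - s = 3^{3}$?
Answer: $13616$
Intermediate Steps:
$s = -19$ ($s = 8 - 3^{3} = 8 - 27 = -19$)
$s + \left(-15\right) 9 \left(-101\right) = -19 + \left(-15\right) 9 \left(-101\right) = -19 - -13635 = -19 + 13635 = 13616$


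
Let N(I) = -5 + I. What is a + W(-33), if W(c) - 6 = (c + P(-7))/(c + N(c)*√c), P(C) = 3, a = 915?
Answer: 1360347/1477 - 380*I*√33/16247 ≈ 921.02 - 0.13436*I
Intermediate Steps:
W(c) = 6 + (3 + c)/(c + √c*(-5 + c)) (W(c) = 6 + (c + 3)/(c + (-5 + c)*√c) = 6 + (3 + c)/(c + √c*(-5 + c)))
a + W(-33) = 915 + (3 + 7*(-33) + 6*√(-33)*(-5 - 33))/(-33 + √(-33)*(-5 - 33)) = 915 + (3 - 231 + 6*(I*√33)*(-38))/(-33 + (I*√33)*(-38)) = 915 + (3 - 231 - 228*I*√33)/(-33 - 38*I*√33) = 915 + (-228 - 228*I*√33)/(-33 - 38*I*√33)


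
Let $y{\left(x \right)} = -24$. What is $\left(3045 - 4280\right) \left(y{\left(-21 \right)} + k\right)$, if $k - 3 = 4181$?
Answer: $-5137600$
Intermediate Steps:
$k = 4184$ ($k = 3 + 4181 = 4184$)
$\left(3045 - 4280\right) \left(y{\left(-21 \right)} + k\right) = \left(3045 - 4280\right) \left(-24 + 4184\right) = \left(-1235\right) 4160 = -5137600$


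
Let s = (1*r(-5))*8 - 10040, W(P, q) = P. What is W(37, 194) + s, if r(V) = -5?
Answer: -10043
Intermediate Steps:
s = -10080 (s = (1*(-5))*8 - 10040 = -5*8 - 10040 = -40 - 10040 = -10080)
W(37, 194) + s = 37 - 10080 = -10043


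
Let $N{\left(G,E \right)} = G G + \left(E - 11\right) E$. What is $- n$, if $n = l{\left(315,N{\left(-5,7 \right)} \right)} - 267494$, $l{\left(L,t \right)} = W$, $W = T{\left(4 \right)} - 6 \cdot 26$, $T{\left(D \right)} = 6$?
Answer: $267644$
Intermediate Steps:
$W = -150$ ($W = 6 - 6 \cdot 26 = 6 - 156 = -150$)
$N{\left(G,E \right)} = G^{2} + E \left(-11 + E\right)$ ($N{\left(G,E \right)} = G^{2} + \left(-11 + E\right) E = G^{2} + E \left(-11 + E\right)$)
$l{\left(L,t \right)} = -150$
$n = -267644$ ($n = -150 - 267494 = -267644$)
$- n = \left(-1\right) \left(-267644\right) = 267644$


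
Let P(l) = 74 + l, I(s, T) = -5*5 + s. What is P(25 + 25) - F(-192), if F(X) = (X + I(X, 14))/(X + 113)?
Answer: 9387/79 ≈ 118.82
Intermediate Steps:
I(s, T) = -25 + s
F(X) = (-25 + 2*X)/(113 + X) (F(X) = (X + (-25 + X))/(X + 113) = (-25 + 2*X)/(113 + X))
P(25 + 25) - F(-192) = (74 + (25 + 25)) - (-25 + 2*(-192))/(113 - 192) = (74 + 50) - (-25 - 384)/(-79) = 124 - (-1)*(-409)/79 = 124 - 1*409/79 = 124 - 409/79 = 9387/79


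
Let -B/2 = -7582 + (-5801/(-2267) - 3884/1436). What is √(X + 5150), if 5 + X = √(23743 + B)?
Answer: √(3407825250358305 + 813853*√25770505550576151)/813853 ≈ 73.091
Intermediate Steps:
B = 12341504288/813853 (B = -2*(-7582 + (-5801/(-2267) - 3884/1436)) = -2*(-7582 + (-5801*(-1/2267) - 3884*1/1436)) = -2*(-7582 + (5801/2267 - 971/359)) = -2*(-7582 - 118698/813853) = -2*(-6170752144/813853) = 12341504288/813853 ≈ 15164.)
X = -5 + √25770505550576151/813853 (X = -5 + √(23743 + 12341504288/813853) = -5 + √(31664816067/813853) = -5 + √25770505550576151/813853 ≈ 192.25)
√(X + 5150) = √((-5 + √25770505550576151/813853) + 5150) = √(5145 + √25770505550576151/813853)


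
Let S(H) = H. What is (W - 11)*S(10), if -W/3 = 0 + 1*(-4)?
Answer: 10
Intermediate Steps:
W = 12 (W = -3*(0 + 1*(-4)) = -3*(0 - 4) = -3*(-4) = 12)
(W - 11)*S(10) = (12 - 11)*10 = 1*10 = 10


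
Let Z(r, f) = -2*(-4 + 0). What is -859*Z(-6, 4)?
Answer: -6872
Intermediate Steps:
Z(r, f) = 8 (Z(r, f) = -2*(-4) = 8)
-859*Z(-6, 4) = -859*8 = -6872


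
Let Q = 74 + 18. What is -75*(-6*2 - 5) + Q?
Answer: 1367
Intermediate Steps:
Q = 92
-75*(-6*2 - 5) + Q = -75*(-6*2 - 5) + 92 = -75*(-12 - 5) + 92 = -75*(-17) + 92 = 1275 + 92 = 1367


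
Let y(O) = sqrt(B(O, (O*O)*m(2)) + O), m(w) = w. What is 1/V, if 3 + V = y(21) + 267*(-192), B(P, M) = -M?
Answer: -17089/876102050 - I*sqrt(861)/2628306150 ≈ -1.9506e-5 - 1.1164e-8*I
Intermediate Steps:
y(O) = sqrt(O - 2*O**2) (y(O) = sqrt(-O*O*2 + O) = sqrt(-O**2*2 + O) = sqrt(-2*O**2 + O) = sqrt(O - 2*O**2))
V = -51267 + I*sqrt(861) (V = -3 + (sqrt(21*(1 - 2*21)) + 267*(-192)) = -3 + (sqrt(21*(1 - 42)) - 51264) = -3 + (sqrt(21*(-41)) - 51264) = -3 + (sqrt(-861) - 51264) = -3 + (I*sqrt(861) - 51264) = -3 + (-51264 + I*sqrt(861)) = -51267 + I*sqrt(861) ≈ -51267.0 + 29.343*I)
1/V = 1/(-51267 + I*sqrt(861))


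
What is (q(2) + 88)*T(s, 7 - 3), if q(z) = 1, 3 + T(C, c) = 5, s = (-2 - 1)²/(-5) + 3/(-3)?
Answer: 178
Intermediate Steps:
s = -14/5 (s = (-3)²*(-⅕) + 3*(-⅓) = 9*(-⅕) - 1 = -9/5 - 1 = -14/5 ≈ -2.8000)
T(C, c) = 2 (T(C, c) = -3 + 5 = 2)
(q(2) + 88)*T(s, 7 - 3) = (1 + 88)*2 = 89*2 = 178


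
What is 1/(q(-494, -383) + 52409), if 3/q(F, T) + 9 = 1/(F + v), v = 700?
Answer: 1853/97113259 ≈ 1.9081e-5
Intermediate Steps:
q(F, T) = 3/(-9 + 1/(700 + F)) (q(F, T) = 3/(-9 + 1/(F + 700)) = 3/(-9 + 1/(700 + F)))
1/(q(-494, -383) + 52409) = 1/(3*(-700 - 1*(-494))/(6299 + 9*(-494)) + 52409) = 1/(3*(-700 + 494)/(6299 - 4446) + 52409) = 1/(3*(-206)/1853 + 52409) = 1/(3*(1/1853)*(-206) + 52409) = 1/(-618/1853 + 52409) = 1/(97113259/1853) = 1853/97113259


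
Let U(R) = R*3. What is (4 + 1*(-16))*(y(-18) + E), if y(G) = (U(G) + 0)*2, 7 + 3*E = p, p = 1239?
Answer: -3632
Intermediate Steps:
U(R) = 3*R
E = 1232/3 (E = -7/3 + (⅓)*1239 = -7/3 + 413 = 1232/3 ≈ 410.67)
y(G) = 6*G (y(G) = (3*G + 0)*2 = (3*G)*2 = 6*G)
(4 + 1*(-16))*(y(-18) + E) = (4 + 1*(-16))*(6*(-18) + 1232/3) = (4 - 16)*(-108 + 1232/3) = -12*908/3 = -3632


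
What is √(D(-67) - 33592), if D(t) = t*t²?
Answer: I*√334355 ≈ 578.23*I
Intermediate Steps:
D(t) = t³
√(D(-67) - 33592) = √((-67)³ - 33592) = √(-300763 - 33592) = √(-334355) = I*√334355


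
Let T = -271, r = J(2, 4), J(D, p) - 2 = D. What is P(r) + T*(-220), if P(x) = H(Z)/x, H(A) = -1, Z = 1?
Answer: 238479/4 ≈ 59620.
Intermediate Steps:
J(D, p) = 2 + D
r = 4 (r = 2 + 2 = 4)
P(x) = -1/x
P(r) + T*(-220) = -1/4 - 271*(-220) = -1*¼ + 59620 = -¼ + 59620 = 238479/4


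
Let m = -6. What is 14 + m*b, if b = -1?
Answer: 20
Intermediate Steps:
14 + m*b = 14 - 6*(-1) = 14 + 6 = 20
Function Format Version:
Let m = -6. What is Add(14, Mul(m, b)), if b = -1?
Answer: 20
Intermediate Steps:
Add(14, Mul(m, b)) = Add(14, Mul(-6, -1)) = Add(14, 6) = 20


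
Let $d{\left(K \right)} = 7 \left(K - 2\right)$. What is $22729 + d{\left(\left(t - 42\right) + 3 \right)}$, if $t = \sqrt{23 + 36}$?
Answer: $22442 + 7 \sqrt{59} \approx 22496.0$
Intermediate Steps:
$t = \sqrt{59} \approx 7.6811$
$d{\left(K \right)} = -14 + 7 K$ ($d{\left(K \right)} = 7 \left(-2 + K\right) = -14 + 7 K$)
$22729 + d{\left(\left(t - 42\right) + 3 \right)} = 22729 + \left(-14 + 7 \left(\left(\sqrt{59} - 42\right) + 3\right)\right) = 22729 + \left(-14 + 7 \left(\left(-42 + \sqrt{59}\right) + 3\right)\right) = 22729 + \left(-14 + 7 \left(-39 + \sqrt{59}\right)\right) = 22729 - \left(287 - 7 \sqrt{59}\right) = 22442 + 7 \sqrt{59}$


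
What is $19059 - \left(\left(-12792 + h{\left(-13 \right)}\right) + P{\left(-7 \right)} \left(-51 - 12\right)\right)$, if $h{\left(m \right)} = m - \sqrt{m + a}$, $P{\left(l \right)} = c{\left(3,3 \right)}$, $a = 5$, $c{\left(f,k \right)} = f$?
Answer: $32053 + 2 i \sqrt{2} \approx 32053.0 + 2.8284 i$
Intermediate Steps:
$P{\left(l \right)} = 3$
$h{\left(m \right)} = m - \sqrt{5 + m}$ ($h{\left(m \right)} = m - \sqrt{m + 5} = m - \sqrt{5 + m}$)
$19059 - \left(\left(-12792 + h{\left(-13 \right)}\right) + P{\left(-7 \right)} \left(-51 - 12\right)\right) = 19059 - \left(\left(-12792 - \left(13 + \sqrt{5 - 13}\right)\right) + 3 \left(-51 - 12\right)\right) = 19059 - \left(\left(-12792 - \left(13 + \sqrt{-8}\right)\right) + 3 \left(-63\right)\right) = 19059 - \left(\left(-12792 - \left(13 + 2 i \sqrt{2}\right)\right) - 189\right) = 19059 - \left(\left(-12805 - 2 i \sqrt{2}\right) - 189\right) = 19059 - \left(-12994 - 2 i \sqrt{2}\right) = 19059 + \left(12994 + 2 i \sqrt{2}\right) = 32053 + 2 i \sqrt{2}$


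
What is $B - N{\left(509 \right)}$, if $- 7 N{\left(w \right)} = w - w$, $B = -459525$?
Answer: $-459525$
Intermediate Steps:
$N{\left(w \right)} = 0$ ($N{\left(w \right)} = - \frac{w - w}{7} = \left(- \frac{1}{7}\right) 0 = 0$)
$B - N{\left(509 \right)} = -459525 - 0 = -459525 + 0 = -459525$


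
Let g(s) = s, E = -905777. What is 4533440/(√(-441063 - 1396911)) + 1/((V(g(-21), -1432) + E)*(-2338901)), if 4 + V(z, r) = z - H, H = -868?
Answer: 1/2116551037534 - 2266720*I*√1837974/918987 ≈ 4.7247e-13 - 3343.9*I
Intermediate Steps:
V(z, r) = 864 + z (V(z, r) = -4 + (z - 1*(-868)) = -4 + (z + 868) = -4 + (868 + z) = 864 + z)
4533440/(√(-441063 - 1396911)) + 1/((V(g(-21), -1432) + E)*(-2338901)) = 4533440/(√(-441063 - 1396911)) + 1/(((864 - 21) - 905777)*(-2338901)) = 4533440/(√(-1837974)) - 1/2338901/(843 - 905777) = 4533440/((I*√1837974)) - 1/2338901/(-904934) = 4533440*(-I*√1837974/1837974) - 1/904934*(-1/2338901) = -2266720*I*√1837974/918987 + 1/2116551037534 = 1/2116551037534 - 2266720*I*√1837974/918987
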